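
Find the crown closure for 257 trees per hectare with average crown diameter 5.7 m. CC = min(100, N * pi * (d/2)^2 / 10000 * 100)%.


(d/2)^2 = (5.7/2)^2 = 2.85^2 = 8.1225
Crown area = 3.141593 * 8.1225 = 25.5176 m^2
N * area / 10000 * 100 = 257 * 25.5176 / 10000 * 100 = 65.5802
CC = min(100, 65.5802) = 65.5802 ≈ 65.6%

65.6%


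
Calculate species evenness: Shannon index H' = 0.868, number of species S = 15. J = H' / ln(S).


ln(15) = 2.70805
J = H' / ln(S) = 0.868 / 2.70805 = 0.320526 ≈ 0.3205

0.3205


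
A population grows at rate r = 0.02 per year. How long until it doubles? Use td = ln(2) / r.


td = ln(2) / 0.02 = 0.693147 / 0.02 = 34.6574 ≈ 34.7 years

34.7 years


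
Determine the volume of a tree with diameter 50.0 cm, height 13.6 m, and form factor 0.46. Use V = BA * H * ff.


(D/200)^2 = (50.0/200)^2 = 0.25^2 = 0.0625
BA = 3.141593 * 0.0625 = 0.196350 m^2
V = 0.196350 * 13.6 * 0.46 = 1.22837 ≈ 1.228 m^3

1.228 m^3


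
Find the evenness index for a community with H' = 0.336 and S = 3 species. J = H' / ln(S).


ln(3) = 1.09861
J = H' / ln(S) = 0.336 / 1.09861 = 0.305841 ≈ 0.3058

0.3058


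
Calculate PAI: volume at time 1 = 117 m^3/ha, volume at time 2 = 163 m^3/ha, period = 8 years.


PAI = (V2 - V1) / period = (163 - 117) / 8 = 46 / 8 = 5.75 m^3/ha/yr

5.75 m^3/ha/yr


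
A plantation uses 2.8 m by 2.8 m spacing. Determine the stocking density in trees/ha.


N = 10000 / 2.8^2 = 10000 / 7.84 = 1275.51 ≈ 1276 trees/ha

1276 trees/ha


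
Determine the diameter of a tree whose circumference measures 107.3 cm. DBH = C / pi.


DBH = C / pi = 107.3 / 3.141593 = 34.1546 ≈ 34.15 cm

34.15 cm


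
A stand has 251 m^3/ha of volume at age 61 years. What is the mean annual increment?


MAI = 251 / 61 = 4.1148 ≈ 4.11 m^3/ha/yr

4.11 m^3/ha/yr


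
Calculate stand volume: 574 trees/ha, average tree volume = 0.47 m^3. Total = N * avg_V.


V_stand = 574 * 0.47 = 269.78 ≈ 269.8 m^3/ha

269.8 m^3/ha


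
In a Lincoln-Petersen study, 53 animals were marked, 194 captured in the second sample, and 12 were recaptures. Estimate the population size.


N = M * C / R = 53 * 194 / 12 = 10282 / 12 = 856.83 ≈ 857

857 individuals


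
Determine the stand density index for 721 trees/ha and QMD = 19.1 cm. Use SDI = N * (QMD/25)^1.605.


QMD/25 = 19.1/25 = 0.764
(0.764)^1.605 = exp(1.605 * ln(0.764)) = exp(1.605 * (-0.269187)) = exp(-0.432045) = 0.649180
SDI = 721 * 0.649180 = 468.059 ≈ 468

468


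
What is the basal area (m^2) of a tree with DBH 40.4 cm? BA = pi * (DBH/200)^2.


D/200 = 40.4/200 = 0.202 m
(D/200)^2 = 0.202^2 = 0.040804
BA = 3.141593 * 0.040804 = 0.128190 ≈ 0.1282 m^2

0.1282 m^2


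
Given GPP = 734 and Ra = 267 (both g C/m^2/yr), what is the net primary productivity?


NPP = GPP - Ra = 734 - 267 = 467 g C/m^2/yr

467 g C/m^2/yr


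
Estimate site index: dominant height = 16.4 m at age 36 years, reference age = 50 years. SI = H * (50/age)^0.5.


50/36 = 1.38889
(1.38889)^0.5 = 1.17851
SI = 16.4 * 1.17851 = 19.3276 ≈ 19.3 m

19.3 m


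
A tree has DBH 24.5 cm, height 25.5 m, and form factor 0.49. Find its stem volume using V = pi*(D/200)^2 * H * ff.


(D/200)^2 = (24.5/200)^2 = 0.1225^2 = 0.01500625
BA = 3.141593 * 0.01500625 = 0.0471435 m^2
V = 0.0471435 * 25.5 * 0.49 = 0.589058 ≈ 0.589 m^3

0.589 m^3


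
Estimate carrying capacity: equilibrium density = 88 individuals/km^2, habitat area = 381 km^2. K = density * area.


K = 88 * 381 = 33528 individuals

33528 individuals


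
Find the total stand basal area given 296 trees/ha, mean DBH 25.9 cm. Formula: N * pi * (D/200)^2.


(D/200)^2 = (25.9/200)^2 = 0.1295^2 = 0.01677025
Individual BA = 3.141593 * 0.01677025 = 0.0526853 m^2
Stand BA = 296 * 0.0526853 = 15.5948 ≈ 15.59 m^2/ha

15.59 m^2/ha


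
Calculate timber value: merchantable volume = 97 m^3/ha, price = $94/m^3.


Value = 97 * 94 = $9118/ha

$9118/ha


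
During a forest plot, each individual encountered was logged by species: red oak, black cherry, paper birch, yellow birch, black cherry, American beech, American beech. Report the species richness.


Total individuals logged = 7
Distinct species (count of individuals): red oak (1), black cherry (2), paper birch (1), yellow birch (1), American beech (2)
Species richness = number of distinct species = 5

5


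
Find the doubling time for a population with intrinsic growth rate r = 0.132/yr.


td = ln(2) / 0.132 = 0.693147 / 0.132 = 5.25111 ≈ 5.3 years

5.3 years


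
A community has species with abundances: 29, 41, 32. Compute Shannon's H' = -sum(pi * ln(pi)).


Total N = 29 + 41 + 32 = 102
Per-species terms:
  p = 29/102 = 0.284314; ln(p) = -1.257676; p*ln(p) = 0.284314 * (-1.257676) = -0.357575
  p = 41/102 = 0.401961; ln(p) = -0.911400; p*ln(p) = 0.401961 * (-0.911400) = -0.366347
  p = 32/102 = 0.313725; ln(p) = -1.159238; p*ln(p) = 0.313725 * (-1.159238) = -0.363682
sum(p*ln(p)) = (-0.357575) + (-0.366347) + (-0.363682) = -1.087604
H' = -(-1.087604) = 1.087604 ≈ 1.0876

1.0876


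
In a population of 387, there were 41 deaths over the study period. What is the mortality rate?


Mortality rate = 41 / 387 = 0.105943 ≈ 0.1059

0.1059


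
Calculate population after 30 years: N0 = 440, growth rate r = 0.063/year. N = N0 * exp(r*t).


r*t = 0.063 * 30 = 1.89
exp(1.89) = 6.61937
N = 440 * 6.61937 = 2912.52 ≈ 2913

2913


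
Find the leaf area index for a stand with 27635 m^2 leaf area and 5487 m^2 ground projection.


LAI = 27635 / 5487 = 5.0364 ≈ 5.04

5.04


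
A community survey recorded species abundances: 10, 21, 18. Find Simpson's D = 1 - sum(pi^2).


Total N = 10 + 21 + 18 = 49
Per-species terms:
  p = 10/49 = 0.204082; p^2 = 0.204082^2 = 0.041649
  p = 21/49 = 0.428571; p^2 = 0.428571^2 = 0.183673
  p = 18/49 = 0.367347; p^2 = 0.367347^2 = 0.134944
sum(p^2) = 0.041649 + 0.183673 + 0.134944 = 0.360266
D = 1 - 0.360266 = 0.639734 ≈ 0.6397

0.6397


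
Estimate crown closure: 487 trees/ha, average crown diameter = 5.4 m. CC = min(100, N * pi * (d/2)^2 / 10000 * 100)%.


(d/2)^2 = (5.4/2)^2 = 2.7^2 = 7.29
Crown area = 3.141593 * 7.29 = 22.9022 m^2
N * area / 10000 * 100 = 487 * 22.9022 / 10000 * 100 = 111.534
CC = min(100, 111.534) = 100%

100%


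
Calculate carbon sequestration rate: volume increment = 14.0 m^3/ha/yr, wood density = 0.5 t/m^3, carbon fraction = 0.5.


C = 14.0 * 0.5 * 0.5 = 3.50 t C/ha/yr

3.50 t C/ha/yr


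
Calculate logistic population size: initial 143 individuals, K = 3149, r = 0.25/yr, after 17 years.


(K - N0)/N0 = (3149 - 143)/143 = 3006/143 = 21.0210
r*t = 0.25 * 17 = 4.25; exp(-4.25) = 0.0142642
21.0210 * 0.0142642 = 0.299848
1 + 0.299848 = 1.29985
N = 3149 / 1.29985 = 2422.59 ≈ 2423

2423


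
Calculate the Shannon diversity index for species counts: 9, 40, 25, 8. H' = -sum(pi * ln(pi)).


Total N = 9 + 40 + 25 + 8 = 82
Per-species terms:
  p = 9/82 = 0.109756; ln(p) = -2.209496; p*ln(p) = 0.109756 * (-2.209496) = -0.242505
  p = 40/82 = 0.487805; ln(p) = -0.717840; p*ln(p) = 0.487805 * (-0.717840) = -0.350166
  p = 25/82 = 0.304878; ln(p) = -1.187844; p*ln(p) = 0.304878 * (-1.187844) = -0.362148
  p = 8/82 = 0.097561; ln(p) = -2.327277; p*ln(p) = 0.097561 * (-2.327277) = -0.227051
sum(p*ln(p)) = (-0.242505) + (-0.350166) + (-0.362148) + (-0.227051) = -1.181870
H' = -(-1.181870) = 1.181870 ≈ 1.1819

1.1819


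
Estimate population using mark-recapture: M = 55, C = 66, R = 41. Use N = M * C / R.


N = M * C / R = 55 * 66 / 41 = 3630 / 41 = 88.54 ≈ 89

89 individuals


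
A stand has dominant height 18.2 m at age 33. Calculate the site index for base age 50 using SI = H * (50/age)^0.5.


50/33 = 1.51515
(1.51515)^0.5 = 1.23091
SI = 18.2 * 1.23091 = 22.4026 ≈ 22.4 m

22.4 m


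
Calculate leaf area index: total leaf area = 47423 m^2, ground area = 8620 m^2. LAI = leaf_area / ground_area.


LAI = 47423 / 8620 = 5.5015 ≈ 5.50

5.50


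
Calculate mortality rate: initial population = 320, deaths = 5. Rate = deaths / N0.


Mortality rate = 5 / 320 = 0.015625 ≈ 0.0156

0.0156


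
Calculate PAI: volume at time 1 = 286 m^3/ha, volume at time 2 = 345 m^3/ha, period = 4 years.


PAI = (V2 - V1) / period = (345 - 286) / 4 = 59 / 4 = 14.75 m^3/ha/yr

14.75 m^3/ha/yr


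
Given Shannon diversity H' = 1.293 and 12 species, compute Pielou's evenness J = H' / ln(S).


ln(12) = 2.48491
J = H' / ln(S) = 1.293 / 2.48491 = 0.520341 ≈ 0.5203

0.5203


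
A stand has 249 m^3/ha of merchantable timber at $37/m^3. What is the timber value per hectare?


Value = 249 * 37 = $9213/ha

$9213/ha


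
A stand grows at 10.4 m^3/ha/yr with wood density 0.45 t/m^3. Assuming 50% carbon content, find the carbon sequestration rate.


C = 10.4 * 0.45 * 0.5 = 2.34 t C/ha/yr

2.34 t C/ha/yr


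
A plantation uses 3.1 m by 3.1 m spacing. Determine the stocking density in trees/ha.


N = 10000 / 3.1^2 = 10000 / 9.61 = 1040.58 ≈ 1041 trees/ha

1041 trees/ha


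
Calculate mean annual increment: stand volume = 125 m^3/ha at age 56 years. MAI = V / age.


MAI = 125 / 56 = 2.2321 ≈ 2.23 m^3/ha/yr

2.23 m^3/ha/yr


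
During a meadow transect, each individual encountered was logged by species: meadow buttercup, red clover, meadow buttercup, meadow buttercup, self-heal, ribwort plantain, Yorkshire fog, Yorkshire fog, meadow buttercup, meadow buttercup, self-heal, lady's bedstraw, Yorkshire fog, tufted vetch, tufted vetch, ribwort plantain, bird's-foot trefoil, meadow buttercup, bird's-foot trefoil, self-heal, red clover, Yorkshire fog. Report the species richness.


Total individuals logged = 22
Distinct species (count of individuals): meadow buttercup (6), red clover (2), self-heal (3), ribwort plantain (2), Yorkshire fog (4), lady's bedstraw (1), tufted vetch (2), bird's-foot trefoil (2)
Species richness = number of distinct species = 8

8


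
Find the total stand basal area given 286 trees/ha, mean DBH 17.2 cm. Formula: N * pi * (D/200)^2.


(D/200)^2 = (17.2/200)^2 = 0.086^2 = 0.007396
Individual BA = 3.141593 * 0.007396 = 0.0232352 m^2
Stand BA = 286 * 0.0232352 = 6.64527 ≈ 6.65 m^2/ha

6.65 m^2/ha


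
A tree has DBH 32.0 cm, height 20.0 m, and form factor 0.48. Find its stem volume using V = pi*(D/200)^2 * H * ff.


(D/200)^2 = (32.0/200)^2 = 0.16^2 = 0.0256
BA = 3.141593 * 0.0256 = 0.0804248 m^2
V = 0.0804248 * 20.0 * 0.48 = 0.772078 ≈ 0.772 m^3

0.772 m^3


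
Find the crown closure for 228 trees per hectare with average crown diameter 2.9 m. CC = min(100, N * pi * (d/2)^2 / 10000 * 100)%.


(d/2)^2 = (2.9/2)^2 = 1.45^2 = 2.1025
Crown area = 3.141593 * 2.1025 = 6.60520 m^2
N * area / 10000 * 100 = 228 * 6.60520 / 10000 * 100 = 15.0599
CC = min(100, 15.0599) = 15.0599 ≈ 15.1%

15.1%


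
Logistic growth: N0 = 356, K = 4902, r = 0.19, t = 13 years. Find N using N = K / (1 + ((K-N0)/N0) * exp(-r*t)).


(K - N0)/N0 = (4902 - 356)/356 = 4546/356 = 12.7697
r*t = 0.19 * 13 = 2.47; exp(-2.47) = 0.0845849
12.7697 * 0.0845849 = 1.08012
1 + 1.08012 = 2.08012
N = 4902 / 2.08012 = 2356.59 ≈ 2357

2357


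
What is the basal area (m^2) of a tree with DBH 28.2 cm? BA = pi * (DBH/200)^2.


D/200 = 28.2/200 = 0.141 m
(D/200)^2 = 0.141^2 = 0.019881
BA = 3.141593 * 0.019881 = 0.0624580 ≈ 0.0625 m^2

0.0625 m^2


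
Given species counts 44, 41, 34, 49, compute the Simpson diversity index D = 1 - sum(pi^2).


Total N = 44 + 41 + 34 + 49 = 168
Per-species terms:
  p = 44/168 = 0.261905; p^2 = 0.261905^2 = 0.068594
  p = 41/168 = 0.244048; p^2 = 0.244048^2 = 0.059559
  p = 34/168 = 0.202381; p^2 = 0.202381^2 = 0.040958
  p = 49/168 = 0.291667; p^2 = 0.291667^2 = 0.085070
sum(p^2) = 0.068594 + 0.059559 + 0.040958 + 0.085070 = 0.254181
D = 1 - 0.254181 = 0.745819 ≈ 0.7458

0.7458


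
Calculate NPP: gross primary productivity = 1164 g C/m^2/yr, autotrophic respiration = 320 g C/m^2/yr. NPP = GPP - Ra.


NPP = GPP - Ra = 1164 - 320 = 844 g C/m^2/yr

844 g C/m^2/yr


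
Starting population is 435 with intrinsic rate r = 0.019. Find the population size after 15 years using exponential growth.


r*t = 0.019 * 15 = 0.285
exp(0.285) = 1.32976
N = 435 * 1.32976 = 578.446 ≈ 578

578


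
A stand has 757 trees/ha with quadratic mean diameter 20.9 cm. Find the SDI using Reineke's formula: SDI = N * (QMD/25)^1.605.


QMD/25 = 20.9/25 = 0.836
(0.836)^1.605 = exp(1.605 * ln(0.836)) = exp(1.605 * (-0.179127)) = exp(-0.287499) = 0.750137
SDI = 757 * 0.750137 = 567.854 ≈ 568

568


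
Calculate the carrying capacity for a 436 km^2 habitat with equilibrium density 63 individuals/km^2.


K = 63 * 436 = 27468 individuals

27468 individuals


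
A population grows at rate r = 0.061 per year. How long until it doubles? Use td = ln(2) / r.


td = ln(2) / 0.061 = 0.693147 / 0.061 = 11.3631 ≈ 11.4 years

11.4 years


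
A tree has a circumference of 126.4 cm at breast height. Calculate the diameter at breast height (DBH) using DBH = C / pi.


DBH = C / pi = 126.4 / 3.141593 = 40.2344 ≈ 40.23 cm

40.23 cm


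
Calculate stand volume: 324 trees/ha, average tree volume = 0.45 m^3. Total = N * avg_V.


V_stand = 324 * 0.45 = 145.8 m^3/ha

145.8 m^3/ha


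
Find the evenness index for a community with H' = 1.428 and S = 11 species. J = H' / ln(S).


ln(11) = 2.39790
J = H' / ln(S) = 1.428 / 2.39790 = 0.595521 ≈ 0.5955

0.5955


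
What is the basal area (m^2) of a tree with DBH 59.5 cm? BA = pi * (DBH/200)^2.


D/200 = 59.5/200 = 0.2975 m
(D/200)^2 = 0.2975^2 = 0.08850625
BA = 3.141593 * 0.08850625 = 0.278051 ≈ 0.2781 m^2

0.2781 m^2


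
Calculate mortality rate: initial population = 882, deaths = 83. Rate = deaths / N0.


Mortality rate = 83 / 882 = 0.094104 ≈ 0.0941

0.0941


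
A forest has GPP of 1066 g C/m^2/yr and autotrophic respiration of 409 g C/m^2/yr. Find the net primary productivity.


NPP = GPP - Ra = 1066 - 409 = 657 g C/m^2/yr

657 g C/m^2/yr


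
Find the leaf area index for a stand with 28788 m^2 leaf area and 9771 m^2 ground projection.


LAI = 28788 / 9771 = 2.9463 ≈ 2.95

2.95


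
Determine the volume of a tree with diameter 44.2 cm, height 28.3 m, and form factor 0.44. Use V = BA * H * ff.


(D/200)^2 = (44.2/200)^2 = 0.221^2 = 0.048841
BA = 3.141593 * 0.048841 = 0.153439 m^2
V = 0.153439 * 28.3 * 0.44 = 1.91062 ≈ 1.911 m^3

1.911 m^3


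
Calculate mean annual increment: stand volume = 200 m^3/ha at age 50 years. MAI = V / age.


MAI = 200 / 50 = 4.00 m^3/ha/yr

4.00 m^3/ha/yr


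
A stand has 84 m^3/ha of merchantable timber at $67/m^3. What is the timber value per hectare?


Value = 84 * 67 = $5628/ha

$5628/ha


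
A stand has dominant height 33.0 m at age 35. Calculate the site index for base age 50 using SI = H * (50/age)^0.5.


50/35 = 1.42857
(1.42857)^0.5 = 1.19523
SI = 33.0 * 1.19523 = 39.4426 ≈ 39.4 m

39.4 m


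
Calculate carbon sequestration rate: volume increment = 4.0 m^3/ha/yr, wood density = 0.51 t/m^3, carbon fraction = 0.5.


C = 4.0 * 0.51 * 0.5 = 1.02 t C/ha/yr

1.02 t C/ha/yr


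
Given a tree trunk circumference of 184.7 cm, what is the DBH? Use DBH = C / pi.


DBH = C / pi = 184.7 / 3.141593 = 58.7918 ≈ 58.79 cm

58.79 cm


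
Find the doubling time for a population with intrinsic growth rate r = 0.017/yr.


td = ln(2) / 0.017 = 0.693147 / 0.017 = 40.7734 ≈ 40.8 years

40.8 years


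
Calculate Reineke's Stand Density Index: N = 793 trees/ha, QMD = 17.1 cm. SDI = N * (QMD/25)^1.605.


QMD/25 = 17.1/25 = 0.684
(0.684)^1.605 = exp(1.605 * ln(0.684)) = exp(1.605 * (-0.379797)) = exp(-0.609574) = 0.543582
SDI = 793 * 0.543582 = 431.061 ≈ 431

431


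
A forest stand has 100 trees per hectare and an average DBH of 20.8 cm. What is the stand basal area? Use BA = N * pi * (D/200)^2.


(D/200)^2 = (20.8/200)^2 = 0.104^2 = 0.010816
Individual BA = 3.141593 * 0.010816 = 0.0339795 m^2
Stand BA = 100 * 0.0339795 = 3.39795 ≈ 3.40 m^2/ha

3.40 m^2/ha


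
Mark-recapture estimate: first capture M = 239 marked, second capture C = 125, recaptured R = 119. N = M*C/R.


N = M * C / R = 239 * 125 / 119 = 29875 / 119 = 251.05 ≈ 251

251 individuals


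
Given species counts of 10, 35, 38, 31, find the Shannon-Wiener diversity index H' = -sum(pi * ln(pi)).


Total N = 10 + 35 + 38 + 31 = 114
Per-species terms:
  p = 10/114 = 0.087719; ln(p) = -2.433617; p*ln(p) = 0.087719 * (-2.433617) = -0.213474
  p = 35/114 = 0.307018; ln(p) = -1.180849; p*ln(p) = 0.307018 * (-1.180849) = -0.362542
  p = 38/114 = 0.333333; ln(p) = -1.098613; p*ln(p) = 0.333333 * (-1.098613) = -0.366204
  p = 31/114 = 0.271930; ln(p) = -1.302211; p*ln(p) = 0.271930 * (-1.302211) = -0.354110
sum(p*ln(p)) = (-0.213474) + (-0.362542) + (-0.366204) + (-0.354110) = -1.296330
H' = -(-1.296330) = 1.296330 ≈ 1.2963

1.2963


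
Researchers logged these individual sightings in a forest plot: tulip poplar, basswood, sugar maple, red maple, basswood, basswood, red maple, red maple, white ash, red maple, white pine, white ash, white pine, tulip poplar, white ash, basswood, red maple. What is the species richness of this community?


Total individuals logged = 17
Distinct species (count of individuals): tulip poplar (2), basswood (4), sugar maple (1), red maple (5), white ash (3), white pine (2)
Species richness = number of distinct species = 6

6


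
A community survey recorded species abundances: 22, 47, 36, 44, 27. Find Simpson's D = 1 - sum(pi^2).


Total N = 22 + 47 + 36 + 44 + 27 = 176
Per-species terms:
  p = 22/176 = 0.125000; p^2 = 0.125000^2 = 0.015625
  p = 47/176 = 0.267045; p^2 = 0.267045^2 = 0.071313
  p = 36/176 = 0.204545; p^2 = 0.204545^2 = 0.041839
  p = 44/176 = 0.250000; p^2 = 0.250000^2 = 0.062500
  p = 27/176 = 0.153409; p^2 = 0.153409^2 = 0.023534
sum(p^2) = 0.015625 + 0.071313 + 0.041839 + 0.062500 + 0.023534 = 0.214811
D = 1 - 0.214811 = 0.785189 ≈ 0.7852

0.7852


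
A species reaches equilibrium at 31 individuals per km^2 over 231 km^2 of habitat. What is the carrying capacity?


K = 31 * 231 = 7161 individuals

7161 individuals


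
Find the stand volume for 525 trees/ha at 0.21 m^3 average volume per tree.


V_stand = 525 * 0.21 = 110.25 ≈ 110.3 m^3/ha

110.3 m^3/ha


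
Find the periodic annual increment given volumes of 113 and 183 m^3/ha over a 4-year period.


PAI = (V2 - V1) / period = (183 - 113) / 4 = 70 / 4 = 17.50 m^3/ha/yr

17.50 m^3/ha/yr


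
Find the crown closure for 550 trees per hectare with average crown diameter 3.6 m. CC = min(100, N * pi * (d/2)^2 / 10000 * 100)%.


(d/2)^2 = (3.6/2)^2 = 1.8^2 = 3.24
Crown area = 3.141593 * 3.24 = 10.1788 m^2
N * area / 10000 * 100 = 550 * 10.1788 / 10000 * 100 = 55.9834
CC = min(100, 55.9834) = 55.9834 ≈ 56.0%

56.0%


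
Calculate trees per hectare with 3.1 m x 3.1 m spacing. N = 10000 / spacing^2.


N = 10000 / 3.1^2 = 10000 / 9.61 = 1040.58 ≈ 1041 trees/ha

1041 trees/ha


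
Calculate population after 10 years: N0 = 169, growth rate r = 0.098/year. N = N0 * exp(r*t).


r*t = 0.098 * 10 = 0.98
exp(0.98) = 2.66446
N = 169 * 2.66446 = 450.294 ≈ 450

450


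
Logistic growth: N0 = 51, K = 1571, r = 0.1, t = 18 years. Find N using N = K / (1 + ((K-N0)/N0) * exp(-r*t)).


(K - N0)/N0 = (1571 - 51)/51 = 1520/51 = 29.8039
r*t = 0.1 * 18 = 1.8; exp(-1.8) = 0.165299
29.8039 * 0.165299 = 4.92655
1 + 4.92655 = 5.92655
N = 1571 / 5.92655 = 265.078 ≈ 265

265


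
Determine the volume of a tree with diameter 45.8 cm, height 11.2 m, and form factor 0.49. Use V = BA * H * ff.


(D/200)^2 = (45.8/200)^2 = 0.229^2 = 0.052441
BA = 3.141593 * 0.052441 = 0.164748 m^2
V = 0.164748 * 11.2 * 0.49 = 0.904137 ≈ 0.904 m^3

0.904 m^3


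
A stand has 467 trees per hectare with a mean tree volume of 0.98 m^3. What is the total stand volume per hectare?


V_stand = 467 * 0.98 = 457.66 ≈ 457.7 m^3/ha

457.7 m^3/ha


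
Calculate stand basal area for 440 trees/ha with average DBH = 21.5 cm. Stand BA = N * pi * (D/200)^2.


(D/200)^2 = (21.5/200)^2 = 0.1075^2 = 0.01155625
Individual BA = 3.141593 * 0.01155625 = 0.0363050 m^2
Stand BA = 440 * 0.0363050 = 15.9742 ≈ 15.97 m^2/ha

15.97 m^2/ha


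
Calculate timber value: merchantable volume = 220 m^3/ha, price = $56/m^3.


Value = 220 * 56 = $12320/ha

$12320/ha


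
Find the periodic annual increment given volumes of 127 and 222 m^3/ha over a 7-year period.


PAI = (V2 - V1) / period = (222 - 127) / 7 = 95 / 7 = 13.5714 ≈ 13.57 m^3/ha/yr

13.57 m^3/ha/yr


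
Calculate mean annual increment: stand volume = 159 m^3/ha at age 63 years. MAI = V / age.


MAI = 159 / 63 = 2.5238 ≈ 2.52 m^3/ha/yr

2.52 m^3/ha/yr


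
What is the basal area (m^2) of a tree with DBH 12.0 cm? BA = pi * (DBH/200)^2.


D/200 = 12.0/200 = 0.06 m
(D/200)^2 = 0.06^2 = 0.0036
BA = 3.141593 * 0.0036 = 0.0113097 ≈ 0.0113 m^2

0.0113 m^2


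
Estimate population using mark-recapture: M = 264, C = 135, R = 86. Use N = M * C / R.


N = M * C / R = 264 * 135 / 86 = 35640 / 86 = 414.42 ≈ 414

414 individuals


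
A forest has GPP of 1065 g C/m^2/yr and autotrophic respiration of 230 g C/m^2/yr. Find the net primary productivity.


NPP = GPP - Ra = 1065 - 230 = 835 g C/m^2/yr

835 g C/m^2/yr


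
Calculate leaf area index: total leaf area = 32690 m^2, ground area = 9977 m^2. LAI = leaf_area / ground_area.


LAI = 32690 / 9977 = 3.2765 ≈ 3.28

3.28


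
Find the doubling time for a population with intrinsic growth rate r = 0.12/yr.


td = ln(2) / 0.12 = 0.693147 / 0.12 = 5.77623 ≈ 5.8 years

5.8 years


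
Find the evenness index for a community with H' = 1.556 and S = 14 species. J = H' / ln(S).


ln(14) = 2.63906
J = H' / ln(S) = 1.556 / 2.63906 = 0.589604 ≈ 0.5896

0.5896


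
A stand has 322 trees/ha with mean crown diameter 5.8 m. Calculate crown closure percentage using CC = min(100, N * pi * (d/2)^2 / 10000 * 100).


(d/2)^2 = (5.8/2)^2 = 2.9^2 = 8.41
Crown area = 3.141593 * 8.41 = 26.4208 m^2
N * area / 10000 * 100 = 322 * 26.4208 / 10000 * 100 = 85.0750
CC = min(100, 85.0750) = 85.0750 ≈ 85.1%

85.1%


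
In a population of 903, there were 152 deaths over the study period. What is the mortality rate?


Mortality rate = 152 / 903 = 0.168328 ≈ 0.1683

0.1683


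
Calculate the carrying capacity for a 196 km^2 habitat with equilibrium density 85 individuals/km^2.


K = 85 * 196 = 16660 individuals

16660 individuals


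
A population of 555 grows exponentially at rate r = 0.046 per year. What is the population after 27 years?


r*t = 0.046 * 27 = 1.242
exp(1.242) = 3.46253
N = 555 * 3.46253 = 1921.70 ≈ 1922

1922


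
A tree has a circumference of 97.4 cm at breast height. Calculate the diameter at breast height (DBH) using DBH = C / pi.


DBH = C / pi = 97.4 / 3.141593 = 31.0034 ≈ 31.00 cm

31.00 cm


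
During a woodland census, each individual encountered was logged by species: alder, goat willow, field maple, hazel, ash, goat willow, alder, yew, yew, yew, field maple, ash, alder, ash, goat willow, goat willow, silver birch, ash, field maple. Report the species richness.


Total individuals logged = 19
Distinct species (count of individuals): alder (3), goat willow (4), field maple (3), hazel (1), ash (4), yew (3), silver birch (1)
Species richness = number of distinct species = 7

7


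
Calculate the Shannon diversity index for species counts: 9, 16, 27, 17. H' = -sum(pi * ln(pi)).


Total N = 9 + 16 + 27 + 17 = 69
Per-species terms:
  p = 9/69 = 0.130435; ln(p) = -2.036880; p*ln(p) = 0.130435 * (-2.036880) = -0.265680
  p = 16/69 = 0.231884; ln(p) = -1.461518; p*ln(p) = 0.231884 * (-1.461518) = -0.338903
  p = 27/69 = 0.391304; ln(p) = -0.938271; p*ln(p) = 0.391304 * (-0.938271) = -0.367149
  p = 17/69 = 0.246377; ln(p) = -1.400892; p*ln(p) = 0.246377 * (-1.400892) = -0.345148
sum(p*ln(p)) = (-0.265680) + (-0.338903) + (-0.367149) + (-0.345148) = -1.316880
H' = -(-1.316880) = 1.316880 ≈ 1.3169

1.3169


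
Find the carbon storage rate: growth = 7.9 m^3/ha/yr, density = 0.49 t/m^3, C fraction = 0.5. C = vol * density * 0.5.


C = 7.9 * 0.49 * 0.5 = 1.9355 ≈ 1.94 t C/ha/yr

1.94 t C/ha/yr


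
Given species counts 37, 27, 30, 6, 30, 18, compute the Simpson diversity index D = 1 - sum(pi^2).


Total N = 37 + 27 + 30 + 6 + 30 + 18 = 148
Per-species terms:
  p = 37/148 = 0.250000; p^2 = 0.250000^2 = 0.062500
  p = 27/148 = 0.182432; p^2 = 0.182432^2 = 0.033281
  p = 30/148 = 0.202703; p^2 = 0.202703^2 = 0.041089
  p = 6/148 = 0.040541; p^2 = 0.040541^2 = 0.001644
  p = 30/148 = 0.202703; p^2 = 0.202703^2 = 0.041089
  p = 18/148 = 0.121622; p^2 = 0.121622^2 = 0.014792
sum(p^2) = 0.062500 + 0.033281 + 0.041089 + 0.001644 + 0.041089 + 0.014792 = 0.194395
D = 1 - 0.194395 = 0.805605 ≈ 0.8056

0.8056


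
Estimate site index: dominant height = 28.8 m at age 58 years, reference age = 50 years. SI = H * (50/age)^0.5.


50/58 = 0.862069
(0.862069)^0.5 = 0.928477
SI = 28.8 * 0.928477 = 26.7401 ≈ 26.7 m

26.7 m


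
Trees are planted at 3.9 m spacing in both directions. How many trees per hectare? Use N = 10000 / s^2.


N = 10000 / 3.9^2 = 10000 / 15.21 = 657.462 ≈ 657 trees/ha

657 trees/ha


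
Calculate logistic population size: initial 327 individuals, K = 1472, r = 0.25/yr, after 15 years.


(K - N0)/N0 = (1472 - 327)/327 = 1145/327 = 3.50153
r*t = 0.25 * 15 = 3.75; exp(-3.75) = 0.0235177
3.50153 * 0.0235177 = 0.0823479
1 + 0.0823479 = 1.08235
N = 1472 / 1.08235 = 1360.00 ≈ 1360

1360


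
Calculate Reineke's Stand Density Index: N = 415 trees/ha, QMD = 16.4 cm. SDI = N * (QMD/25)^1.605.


QMD/25 = 16.4/25 = 0.656
(0.656)^1.605 = exp(1.605 * ln(0.656)) = exp(1.605 * (-0.421594)) = exp(-0.676658) = 0.508313
SDI = 415 * 0.508313 = 210.950 ≈ 211

211


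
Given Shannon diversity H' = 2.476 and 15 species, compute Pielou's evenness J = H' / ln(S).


ln(15) = 2.70805
J = H' / ln(S) = 2.476 / 2.70805 = 0.914311 ≈ 0.9143

0.9143


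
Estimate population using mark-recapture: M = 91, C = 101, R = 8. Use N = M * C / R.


N = M * C / R = 91 * 101 / 8 = 9191 / 8 = 1148.88 ≈ 1149

1149 individuals


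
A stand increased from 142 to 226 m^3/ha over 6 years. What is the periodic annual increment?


PAI = (V2 - V1) / period = (226 - 142) / 6 = 84 / 6 = 14.00 m^3/ha/yr

14.00 m^3/ha/yr


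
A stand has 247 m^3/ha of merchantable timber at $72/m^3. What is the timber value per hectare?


Value = 247 * 72 = $17784/ha

$17784/ha


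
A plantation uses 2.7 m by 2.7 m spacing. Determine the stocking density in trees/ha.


N = 10000 / 2.7^2 = 10000 / 7.29 = 1371.74 ≈ 1372 trees/ha

1372 trees/ha


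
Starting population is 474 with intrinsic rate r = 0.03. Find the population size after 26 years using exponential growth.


r*t = 0.03 * 26 = 0.78
exp(0.78) = 2.18147
N = 474 * 2.18147 = 1034.02 ≈ 1034

1034


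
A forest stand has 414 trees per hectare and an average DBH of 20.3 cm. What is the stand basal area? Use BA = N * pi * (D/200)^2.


(D/200)^2 = (20.3/200)^2 = 0.1015^2 = 0.01030225
Individual BA = 3.141593 * 0.01030225 = 0.0323655 m^2
Stand BA = 414 * 0.0323655 = 13.3993 ≈ 13.40 m^2/ha

13.40 m^2/ha


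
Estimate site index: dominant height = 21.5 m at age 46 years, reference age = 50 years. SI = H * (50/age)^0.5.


50/46 = 1.08696
(1.08696)^0.5 = 1.04257
SI = 21.5 * 1.04257 = 22.4153 ≈ 22.4 m

22.4 m


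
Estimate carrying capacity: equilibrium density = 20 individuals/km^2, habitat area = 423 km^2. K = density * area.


K = 20 * 423 = 8460 individuals

8460 individuals


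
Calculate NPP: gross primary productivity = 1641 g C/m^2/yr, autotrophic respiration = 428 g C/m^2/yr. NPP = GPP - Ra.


NPP = GPP - Ra = 1641 - 428 = 1213 g C/m^2/yr

1213 g C/m^2/yr


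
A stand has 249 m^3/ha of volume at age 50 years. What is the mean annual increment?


MAI = 249 / 50 = 4.98 m^3/ha/yr

4.98 m^3/ha/yr


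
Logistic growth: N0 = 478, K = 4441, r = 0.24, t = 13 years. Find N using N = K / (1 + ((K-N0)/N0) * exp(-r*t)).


(K - N0)/N0 = (4441 - 478)/478 = 3963/478 = 8.29079
r*t = 0.24 * 13 = 3.12; exp(-3.12) = 0.0441572
8.29079 * 0.0441572 = 0.366098
1 + 0.366098 = 1.36610
N = 4441 / 1.36610 = 3250.86 ≈ 3251

3251


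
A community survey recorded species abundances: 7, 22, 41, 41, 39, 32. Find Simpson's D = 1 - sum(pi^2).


Total N = 7 + 22 + 41 + 41 + 39 + 32 = 182
Per-species terms:
  p = 7/182 = 0.038462; p^2 = 0.038462^2 = 0.001479
  p = 22/182 = 0.120879; p^2 = 0.120879^2 = 0.014612
  p = 41/182 = 0.225275; p^2 = 0.225275^2 = 0.050749
  p = 41/182 = 0.225275; p^2 = 0.225275^2 = 0.050749
  p = 39/182 = 0.214286; p^2 = 0.214286^2 = 0.045918
  p = 32/182 = 0.175824; p^2 = 0.175824^2 = 0.030914
sum(p^2) = 0.001479 + 0.014612 + 0.050749 + 0.050749 + 0.045918 + 0.030914 = 0.194421
D = 1 - 0.194421 = 0.805579 ≈ 0.8056

0.8056


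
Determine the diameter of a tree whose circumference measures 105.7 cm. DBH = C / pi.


DBH = C / pi = 105.7 / 3.141593 = 33.6454 ≈ 33.65 cm

33.65 cm


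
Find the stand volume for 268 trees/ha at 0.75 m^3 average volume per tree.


V_stand = 268 * 0.75 = 201.0 m^3/ha

201.0 m^3/ha


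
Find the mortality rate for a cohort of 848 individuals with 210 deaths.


Mortality rate = 210 / 848 = 0.247642 ≈ 0.2476

0.2476


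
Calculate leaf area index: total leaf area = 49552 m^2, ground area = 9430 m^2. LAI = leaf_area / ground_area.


LAI = 49552 / 9430 = 5.2547 ≈ 5.25

5.25


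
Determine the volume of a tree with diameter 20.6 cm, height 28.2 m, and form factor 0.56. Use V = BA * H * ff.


(D/200)^2 = (20.6/200)^2 = 0.103^2 = 0.010609
BA = 3.141593 * 0.010609 = 0.0333292 m^2
V = 0.0333292 * 28.2 * 0.56 = 0.526335 ≈ 0.526 m^3

0.526 m^3


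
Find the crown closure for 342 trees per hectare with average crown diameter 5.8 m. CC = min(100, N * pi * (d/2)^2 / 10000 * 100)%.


(d/2)^2 = (5.8/2)^2 = 2.9^2 = 8.41
Crown area = 3.141593 * 8.41 = 26.4208 m^2
N * area / 10000 * 100 = 342 * 26.4208 / 10000 * 100 = 90.3591
CC = min(100, 90.3591) = 90.3591 ≈ 90.4%

90.4%


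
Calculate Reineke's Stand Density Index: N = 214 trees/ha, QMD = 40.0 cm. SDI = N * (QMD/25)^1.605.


QMD/25 = 40.0/25 = 1.6
(1.6)^1.605 = exp(1.605 * ln(1.6)) = exp(1.605 * 0.470004) = exp(0.754356) = 2.12624
SDI = 214 * 2.12624 = 455.015 ≈ 455

455


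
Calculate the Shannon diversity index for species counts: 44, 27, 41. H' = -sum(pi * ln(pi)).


Total N = 44 + 27 + 41 = 112
Per-species terms:
  p = 44/112 = 0.392857; ln(p) = -0.934310; p*ln(p) = 0.392857 * (-0.934310) = -0.367050
  p = 27/112 = 0.241071; ln(p) = -1.422664; p*ln(p) = 0.241071 * (-1.422664) = -0.342963
  p = 41/112 = 0.366071; ln(p) = -1.004928; p*ln(p) = 0.366071 * (-1.004928) = -0.367875
sum(p*ln(p)) = (-0.367050) + (-0.342963) + (-0.367875) = -1.077888
H' = -(-1.077888) = 1.077888 ≈ 1.0779

1.0779


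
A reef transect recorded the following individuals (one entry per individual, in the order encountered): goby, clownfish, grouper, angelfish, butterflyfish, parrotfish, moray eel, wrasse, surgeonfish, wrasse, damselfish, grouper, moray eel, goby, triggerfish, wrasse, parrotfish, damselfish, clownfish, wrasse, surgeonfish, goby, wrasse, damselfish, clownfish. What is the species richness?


Total individuals logged = 25
Distinct species (count of individuals): goby (3), clownfish (3), grouper (2), angelfish (1), butterflyfish (1), parrotfish (2), moray eel (2), wrasse (5), surgeonfish (2), damselfish (3), triggerfish (1)
Species richness = number of distinct species = 11

11


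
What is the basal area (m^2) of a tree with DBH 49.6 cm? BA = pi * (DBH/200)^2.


D/200 = 49.6/200 = 0.248 m
(D/200)^2 = 0.248^2 = 0.061504
BA = 3.141593 * 0.061504 = 0.193221 ≈ 0.1932 m^2

0.1932 m^2


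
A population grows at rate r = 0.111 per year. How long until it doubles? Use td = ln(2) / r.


td = ln(2) / 0.111 = 0.693147 / 0.111 = 6.24457 ≈ 6.2 years

6.2 years


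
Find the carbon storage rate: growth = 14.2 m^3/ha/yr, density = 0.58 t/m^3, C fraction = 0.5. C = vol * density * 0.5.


C = 14.2 * 0.58 * 0.5 = 4.118 ≈ 4.12 t C/ha/yr

4.12 t C/ha/yr


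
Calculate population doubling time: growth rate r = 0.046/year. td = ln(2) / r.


td = ln(2) / 0.046 = 0.693147 / 0.046 = 15.0684 ≈ 15.1 years

15.1 years


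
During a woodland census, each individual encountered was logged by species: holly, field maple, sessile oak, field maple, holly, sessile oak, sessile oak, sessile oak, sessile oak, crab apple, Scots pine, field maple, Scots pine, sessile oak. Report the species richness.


Total individuals logged = 14
Distinct species (count of individuals): holly (2), field maple (3), sessile oak (6), crab apple (1), Scots pine (2)
Species richness = number of distinct species = 5

5


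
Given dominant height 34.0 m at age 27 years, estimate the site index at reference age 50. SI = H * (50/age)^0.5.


50/27 = 1.85185
(1.85185)^0.5 = 1.36083
SI = 34.0 * 1.36083 = 46.2682 ≈ 46.3 m

46.3 m


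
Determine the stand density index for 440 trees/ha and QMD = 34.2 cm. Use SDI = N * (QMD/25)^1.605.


QMD/25 = 34.2/25 = 1.368
(1.368)^1.605 = exp(1.605 * ln(1.368)) = exp(1.605 * 0.313350) = exp(0.502927) = 1.65355
SDI = 440 * 1.65355 = 727.562 ≈ 728

728


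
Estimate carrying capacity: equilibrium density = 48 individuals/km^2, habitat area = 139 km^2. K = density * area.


K = 48 * 139 = 6672 individuals

6672 individuals


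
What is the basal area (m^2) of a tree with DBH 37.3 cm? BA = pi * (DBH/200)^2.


D/200 = 37.3/200 = 0.1865 m
(D/200)^2 = 0.1865^2 = 0.03478225
BA = 3.141593 * 0.03478225 = 0.109272 ≈ 0.1093 m^2

0.1093 m^2


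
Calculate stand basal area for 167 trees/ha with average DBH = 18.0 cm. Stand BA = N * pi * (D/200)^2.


(D/200)^2 = (18.0/200)^2 = 0.09^2 = 0.0081
Individual BA = 3.141593 * 0.0081 = 0.0254469 m^2
Stand BA = 167 * 0.0254469 = 4.24963 ≈ 4.25 m^2/ha

4.25 m^2/ha


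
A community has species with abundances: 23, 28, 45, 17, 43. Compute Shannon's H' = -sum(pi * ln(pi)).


Total N = 23 + 28 + 45 + 17 + 43 = 156
Per-species terms:
  p = 23/156 = 0.147436; ln(p) = -1.914361; p*ln(p) = 0.147436 * (-1.914361) = -0.282246
  p = 28/156 = 0.179487; ln(p) = -1.717652; p*ln(p) = 0.179487 * (-1.717652) = -0.308296
  p = 45/156 = 0.288462; ln(p) = -1.243192; p*ln(p) = 0.288462 * (-1.243192) = -0.358614
  p = 17/156 = 0.108974; ln(p) = -2.216646; p*ln(p) = 0.108974 * (-2.216646) = -0.241557
  p = 43/156 = 0.275641; ln(p) = -1.288656; p*ln(p) = 0.275641 * (-1.288656) = -0.355206
sum(p*ln(p)) = (-0.282246) + (-0.308296) + (-0.358614) + (-0.241557) + (-0.355206) = -1.545919
H' = -(-1.545919) = 1.545919 ≈ 1.5459

1.5459


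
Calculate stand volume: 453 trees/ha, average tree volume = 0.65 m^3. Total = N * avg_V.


V_stand = 453 * 0.65 = 294.45 ≈ 294.5 m^3/ha

294.5 m^3/ha


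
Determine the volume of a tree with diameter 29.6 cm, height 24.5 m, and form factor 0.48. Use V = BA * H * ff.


(D/200)^2 = (29.6/200)^2 = 0.148^2 = 0.021904
BA = 3.141593 * 0.021904 = 0.0688135 m^2
V = 0.0688135 * 24.5 * 0.48 = 0.809247 ≈ 0.809 m^3

0.809 m^3


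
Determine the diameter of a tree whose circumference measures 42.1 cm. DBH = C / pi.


DBH = C / pi = 42.1 / 3.141593 = 13.4008 ≈ 13.40 cm

13.40 cm


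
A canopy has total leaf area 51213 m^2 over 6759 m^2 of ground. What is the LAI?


LAI = 51213 / 6759 = 7.5770 ≈ 7.58

7.58


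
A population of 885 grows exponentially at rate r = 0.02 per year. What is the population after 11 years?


r*t = 0.02 * 11 = 0.22
exp(0.22) = 1.24608
N = 885 * 1.24608 = 1102.78 ≈ 1103

1103


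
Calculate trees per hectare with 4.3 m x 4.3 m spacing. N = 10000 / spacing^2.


N = 10000 / 4.3^2 = 10000 / 18.49 = 540.833 ≈ 541 trees/ha

541 trees/ha


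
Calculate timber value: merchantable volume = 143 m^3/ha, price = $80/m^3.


Value = 143 * 80 = $11440/ha

$11440/ha


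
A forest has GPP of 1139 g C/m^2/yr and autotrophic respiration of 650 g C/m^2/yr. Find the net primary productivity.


NPP = GPP - Ra = 1139 - 650 = 489 g C/m^2/yr

489 g C/m^2/yr


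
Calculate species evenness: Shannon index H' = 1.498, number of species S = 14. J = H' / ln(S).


ln(14) = 2.63906
J = H' / ln(S) = 1.498 / 2.63906 = 0.567626 ≈ 0.5676

0.5676


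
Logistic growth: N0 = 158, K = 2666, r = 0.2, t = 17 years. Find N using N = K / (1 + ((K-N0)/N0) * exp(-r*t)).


(K - N0)/N0 = (2666 - 158)/158 = 2508/158 = 15.8734
r*t = 0.2 * 17 = 3.4; exp(-3.4) = 0.0333733
15.8734 * 0.0333733 = 0.529748
1 + 0.529748 = 1.52975
N = 2666 / 1.52975 = 1742.77 ≈ 1743

1743


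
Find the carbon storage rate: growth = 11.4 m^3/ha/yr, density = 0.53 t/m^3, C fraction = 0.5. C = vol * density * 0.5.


C = 11.4 * 0.53 * 0.5 = 3.021 ≈ 3.02 t C/ha/yr

3.02 t C/ha/yr


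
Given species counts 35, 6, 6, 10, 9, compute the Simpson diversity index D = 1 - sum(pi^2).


Total N = 35 + 6 + 6 + 10 + 9 = 66
Per-species terms:
  p = 35/66 = 0.530303; p^2 = 0.530303^2 = 0.281221
  p = 6/66 = 0.090909; p^2 = 0.090909^2 = 0.008264
  p = 6/66 = 0.090909; p^2 = 0.090909^2 = 0.008264
  p = 10/66 = 0.151515; p^2 = 0.151515^2 = 0.022957
  p = 9/66 = 0.136364; p^2 = 0.136364^2 = 0.018595
sum(p^2) = 0.281221 + 0.008264 + 0.008264 + 0.022957 + 0.018595 = 0.339301
D = 1 - 0.339301 = 0.660699 ≈ 0.6607

0.6607


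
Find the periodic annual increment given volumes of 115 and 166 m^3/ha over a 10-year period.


PAI = (V2 - V1) / period = (166 - 115) / 10 = 51 / 10 = 5.10 m^3/ha/yr

5.10 m^3/ha/yr


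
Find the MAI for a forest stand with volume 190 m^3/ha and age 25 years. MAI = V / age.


MAI = 190 / 25 = 7.60 m^3/ha/yr

7.60 m^3/ha/yr


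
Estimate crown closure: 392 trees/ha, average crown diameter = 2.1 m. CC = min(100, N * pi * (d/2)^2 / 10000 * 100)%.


(d/2)^2 = (2.1/2)^2 = 1.05^2 = 1.1025
Crown area = 3.141593 * 1.1025 = 3.46361 m^2
N * area / 10000 * 100 = 392 * 3.46361 / 10000 * 100 = 13.5774
CC = min(100, 13.5774) = 13.5774 ≈ 13.6%

13.6%


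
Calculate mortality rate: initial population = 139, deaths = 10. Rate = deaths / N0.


Mortality rate = 10 / 139 = 0.071942 ≈ 0.0719

0.0719


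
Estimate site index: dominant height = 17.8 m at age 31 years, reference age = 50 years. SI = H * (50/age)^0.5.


50/31 = 1.61290
(1.61290)^0.5 = 1.27000
SI = 17.8 * 1.27000 = 22.6060 ≈ 22.6 m

22.6 m


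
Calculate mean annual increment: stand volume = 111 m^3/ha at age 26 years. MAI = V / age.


MAI = 111 / 26 = 4.2692 ≈ 4.27 m^3/ha/yr

4.27 m^3/ha/yr


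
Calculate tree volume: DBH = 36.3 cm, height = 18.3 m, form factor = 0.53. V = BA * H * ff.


(D/200)^2 = (36.3/200)^2 = 0.1815^2 = 0.03294225
BA = 3.141593 * 0.03294225 = 0.103491 m^2
V = 0.103491 * 18.3 * 0.53 = 1.00376 ≈ 1.004 m^3

1.004 m^3


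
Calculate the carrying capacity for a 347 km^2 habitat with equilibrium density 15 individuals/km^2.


K = 15 * 347 = 5205 individuals

5205 individuals


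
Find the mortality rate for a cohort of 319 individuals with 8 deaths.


Mortality rate = 8 / 319 = 0.025078 ≈ 0.0251

0.0251


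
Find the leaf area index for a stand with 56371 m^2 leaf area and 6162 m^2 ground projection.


LAI = 56371 / 6162 = 9.1482 ≈ 9.15

9.15


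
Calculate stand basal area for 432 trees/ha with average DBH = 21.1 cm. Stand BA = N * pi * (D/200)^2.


(D/200)^2 = (21.1/200)^2 = 0.1055^2 = 0.01113025
Individual BA = 3.141593 * 0.01113025 = 0.0349667 m^2
Stand BA = 432 * 0.0349667 = 15.1056 ≈ 15.11 m^2/ha

15.11 m^2/ha


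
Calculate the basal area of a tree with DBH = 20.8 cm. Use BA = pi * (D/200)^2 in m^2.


D/200 = 20.8/200 = 0.104 m
(D/200)^2 = 0.104^2 = 0.010816
BA = 3.141593 * 0.010816 = 0.0339795 ≈ 0.0340 m^2

0.0340 m^2
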